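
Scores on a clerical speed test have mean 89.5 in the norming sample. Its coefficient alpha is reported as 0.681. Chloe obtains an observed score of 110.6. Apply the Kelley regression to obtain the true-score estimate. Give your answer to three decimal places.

103.869

T̂ = 0.681(110.6) + 0.319(89.5) = 75.3186 + 28.5505 = 103.8691 → 103.869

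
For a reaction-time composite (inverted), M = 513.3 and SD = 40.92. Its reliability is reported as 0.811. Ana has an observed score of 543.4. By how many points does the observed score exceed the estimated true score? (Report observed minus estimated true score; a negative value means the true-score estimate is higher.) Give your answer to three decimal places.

5.689

T̂ = 0.811(543.4) + 0.189(513.3) = 440.6974 + 97.0137 = 537.71110 → 537.7111
X − T̂ = 543.4 − 537.7111 = 5.6889 → 5.689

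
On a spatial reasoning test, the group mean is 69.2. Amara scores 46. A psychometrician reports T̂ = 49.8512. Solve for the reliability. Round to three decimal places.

0.834

T̂ = ρX + (1 − ρ)μ  ⇒  T̂ − μ = ρ(X − μ)
ρ = (T̂ − μ)/(X − μ) = (49.8512 − 69.2) / (46 − 69.2) = -19.3488 / -23.2 = 0.83400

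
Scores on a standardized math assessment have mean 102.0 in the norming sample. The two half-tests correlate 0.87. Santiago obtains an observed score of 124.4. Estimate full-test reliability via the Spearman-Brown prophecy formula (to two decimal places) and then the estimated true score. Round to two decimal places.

122.83

Spearman-Brown: ρ = 2r/(1 + r) = 2(0.87)/(1 + 0.87) = 1.740/1.87 = 0.9305 → 0.93
Regress the observed score toward the mean by the unreliability: T̂ = 0.93·124.4 + 0.07·102.0 = 115.692 + 7.140 = 122.832.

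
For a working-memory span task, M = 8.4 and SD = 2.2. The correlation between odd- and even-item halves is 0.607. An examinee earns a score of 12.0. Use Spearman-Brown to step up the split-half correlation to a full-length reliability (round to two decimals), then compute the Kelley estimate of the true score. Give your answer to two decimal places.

Spearman-Brown: ρ = 2r/(1 + r) = 2(0.607)/(1 + 0.607) = 1.2140/1.607 = 0.7554 → 0.76
T̂ = 0.76(12.0) + 0.24(8.4) = 9.120 + 2.016 = 11.136 → 11.14

11.14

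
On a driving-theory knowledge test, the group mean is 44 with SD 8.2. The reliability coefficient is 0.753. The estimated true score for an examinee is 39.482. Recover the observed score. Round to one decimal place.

T̂ = ρX + (1 − ρ)μ  ⇒  X = (T̂ − (1 − ρ)μ) / ρ
X = (39.482 − 0.247 × 44) / 0.753 = (39.482 − 10.868) / 0.753 = 28.614 / 0.753 = 38.000

38.0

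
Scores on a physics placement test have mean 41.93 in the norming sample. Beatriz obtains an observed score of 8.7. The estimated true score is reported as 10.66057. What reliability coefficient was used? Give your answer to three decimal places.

T̂ = ρX + (1 − ρ)μ  ⇒  T̂ − μ = ρ(X − μ)
ρ = (T̂ − μ)/(X − μ) = (10.66057 − 41.93) / (8.7 − 41.93) = -31.26943 / -33.23 = 0.94100

0.941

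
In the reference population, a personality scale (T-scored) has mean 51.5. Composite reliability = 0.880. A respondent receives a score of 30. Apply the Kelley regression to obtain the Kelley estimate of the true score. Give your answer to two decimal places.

T̂ = 0.880(30) + 0.120(51.5) = 26.400 + 6.1800 = 32.580 → 32.58

32.58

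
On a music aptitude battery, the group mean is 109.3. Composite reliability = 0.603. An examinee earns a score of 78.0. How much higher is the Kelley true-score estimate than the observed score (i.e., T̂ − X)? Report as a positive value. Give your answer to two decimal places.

12.43

T̂ = ρX + (1 − ρ)μ
  = 0.603 × 78.0 + 0.397 × 109.3
  = 47.0340 + 43.3921
  = 90.4261
  ≈ 90.426
T̂ − X = 90.426 − 78.0 = 12.426 → 12.43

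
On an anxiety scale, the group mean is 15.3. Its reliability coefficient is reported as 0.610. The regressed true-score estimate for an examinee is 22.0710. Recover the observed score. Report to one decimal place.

26.4

T̂ = ρX + (1 − ρ)μ  ⇒  X = (T̂ − (1 − ρ)μ) / ρ
X = (22.0710 − 0.390 × 15.3) / 0.610 = (22.0710 − 5.9670) / 0.610 = 16.1040 / 0.610 = 26.400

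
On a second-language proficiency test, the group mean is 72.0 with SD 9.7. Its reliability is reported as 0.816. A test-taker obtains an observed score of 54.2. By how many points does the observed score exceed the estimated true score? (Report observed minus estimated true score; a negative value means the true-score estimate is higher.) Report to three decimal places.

Regress the observed score toward the mean by the unreliability: T̂ = 0.816·54.2 + 0.184·72.0 = 44.2272 + 13.2480 = 57.47520.
X − T̂ = 54.2 − 57.4752 = -3.2752 → -3.275

-3.275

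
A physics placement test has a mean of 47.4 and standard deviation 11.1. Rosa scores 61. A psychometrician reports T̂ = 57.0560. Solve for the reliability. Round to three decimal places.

T̂ = ρX + (1 − ρ)μ  ⇒  T̂ − μ = ρ(X − μ)
ρ = (T̂ − μ)/(X − μ) = (57.0560 − 47.4) / (61 − 47.4) = 9.6560 / 13.6 = 0.71000

0.710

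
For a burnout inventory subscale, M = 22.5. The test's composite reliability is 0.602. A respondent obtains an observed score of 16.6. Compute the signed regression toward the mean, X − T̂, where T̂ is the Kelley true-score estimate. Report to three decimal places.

T̂ = ρX + (1 − ρ)μ
  = 0.602 × 16.6 + 0.398 × 22.5
  = 9.9932 + 8.9550
  = 18.94820
  ≈ 18.9482
X − T̂ = 16.6 − 18.9482 = -2.3482 → -2.348

-2.348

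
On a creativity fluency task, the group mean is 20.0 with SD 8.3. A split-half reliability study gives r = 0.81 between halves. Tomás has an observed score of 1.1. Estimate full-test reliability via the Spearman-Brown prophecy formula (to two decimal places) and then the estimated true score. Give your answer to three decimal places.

Spearman-Brown: ρ = 2r/(1 + r) = 2(0.81)/(1 + 0.81) = 1.620/1.81 = 0.8950 → 0.90
T̂ = 0.90(1.1) + 0.10(20.0) = 0.990 + 2.000 = 2.9900 → 2.990

2.990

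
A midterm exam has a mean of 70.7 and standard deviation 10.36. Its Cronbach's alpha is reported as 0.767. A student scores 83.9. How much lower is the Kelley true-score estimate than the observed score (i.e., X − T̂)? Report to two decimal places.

Weight the observed score by reliability and the mean by (1 − reliability): T̂ = 0.767·83.9 + 0.233·70.7 = 64.3513 + 16.4731 = 80.8244.
X − T̂ = 83.9 − 80.824 = 3.076 → 3.08

3.08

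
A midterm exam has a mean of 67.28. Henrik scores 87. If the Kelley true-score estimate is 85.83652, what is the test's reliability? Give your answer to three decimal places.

T̂ = ρX + (1 − ρ)μ  ⇒  T̂ − μ = ρ(X − μ)
ρ = (T̂ − μ)/(X − μ) = (85.83652 − 67.28) / (87 − 67.28) = 18.55652 / 19.72 = 0.94100

0.941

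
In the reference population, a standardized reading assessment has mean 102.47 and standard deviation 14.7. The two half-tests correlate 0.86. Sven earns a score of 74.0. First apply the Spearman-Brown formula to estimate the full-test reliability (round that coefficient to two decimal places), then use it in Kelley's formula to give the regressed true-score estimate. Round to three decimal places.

Spearman-Brown: ρ = 2r/(1 + r) = 2(0.86)/(1 + 0.86) = 1.720/1.86 = 0.9247 → 0.92
T̂ = ρX + (1 − ρ)μ
  = 0.92 × 74.0 + 0.08 × 102.47
  = 68.080 + 8.1976
  = 76.2776
  ≈ 76.278

76.278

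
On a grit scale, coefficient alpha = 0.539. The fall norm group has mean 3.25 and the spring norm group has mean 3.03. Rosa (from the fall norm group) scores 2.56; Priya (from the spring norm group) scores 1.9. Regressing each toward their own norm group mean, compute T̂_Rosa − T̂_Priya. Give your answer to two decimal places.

T̂_Rosa = 0.539(2.56) + 0.461(3.25) = 2.8781
T̂_Priya = 0.539(1.9) + 0.461(3.03) = 2.4209
Difference = 2.8781 − 2.4209 = 0.4572

0.46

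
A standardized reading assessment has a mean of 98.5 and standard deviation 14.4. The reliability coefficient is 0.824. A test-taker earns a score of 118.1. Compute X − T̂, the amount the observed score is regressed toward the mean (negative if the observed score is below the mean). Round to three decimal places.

3.450

T̂ = 0.824(118.1) + 0.176(98.5) = 97.3144 + 17.3360 = 114.65040 → 114.6504
X − T̂ = 118.1 − 114.6504 = 3.4496 → 3.450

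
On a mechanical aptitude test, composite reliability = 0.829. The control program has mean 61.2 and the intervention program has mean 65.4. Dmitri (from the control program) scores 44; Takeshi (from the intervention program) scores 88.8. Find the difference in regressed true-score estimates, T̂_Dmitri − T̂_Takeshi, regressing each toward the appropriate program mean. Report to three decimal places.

-37.857

T̂_Dmitri = 0.829(44) + 0.171(61.2) = 46.94120
T̂_Takeshi = 0.829(88.8) + 0.171(65.4) = 84.79860
Difference = 46.94120 − 84.79860 = -37.85740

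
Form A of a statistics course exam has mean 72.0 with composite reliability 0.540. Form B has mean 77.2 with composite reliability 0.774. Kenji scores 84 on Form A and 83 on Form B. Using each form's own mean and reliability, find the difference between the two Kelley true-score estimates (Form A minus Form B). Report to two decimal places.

-3.21

T̂_A = 0.540(84) + 0.460(72.0) = 78.4800
T̂_B = 0.774(83) + 0.226(77.2) = 81.6892
T̂_A − T̂_B = -3.2092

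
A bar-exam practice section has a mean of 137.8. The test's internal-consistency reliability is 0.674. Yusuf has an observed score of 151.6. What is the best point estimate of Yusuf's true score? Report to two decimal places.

T̂ = ρX + (1 − ρ)μ
  = 0.674 × 151.6 + 0.326 × 137.8
  = 102.1784 + 44.9228
  = 147.101
  ≈ 147.10

147.10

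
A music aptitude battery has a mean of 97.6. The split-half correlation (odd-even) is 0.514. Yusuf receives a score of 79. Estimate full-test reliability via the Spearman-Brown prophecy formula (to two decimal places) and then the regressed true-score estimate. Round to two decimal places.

84.95

Spearman-Brown: ρ = 2r/(1 + r) = 2(0.514)/(1 + 0.514) = 1.0280/1.514 = 0.6790 → 0.68
T̂ = 0.68(79) + 0.32(97.6) = 53.72 + 31.232 = 84.952 → 84.95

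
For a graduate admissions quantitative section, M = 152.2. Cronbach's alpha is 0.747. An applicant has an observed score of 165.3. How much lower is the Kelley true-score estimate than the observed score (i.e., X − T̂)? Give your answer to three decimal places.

T̂ = 0.747(165.3) + 0.253(152.2) = 123.4791 + 38.5066 = 161.98570 → 161.9857
X − T̂ = 165.3 − 161.9857 = 3.3143 → 3.314

3.314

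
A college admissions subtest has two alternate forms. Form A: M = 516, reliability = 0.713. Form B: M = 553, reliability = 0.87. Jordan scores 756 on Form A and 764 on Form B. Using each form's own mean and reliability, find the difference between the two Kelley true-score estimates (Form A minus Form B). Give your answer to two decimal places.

-49.45

T̂_A = 0.713(756) + 0.287(516) = 687.1200
T̂_B = 0.87(764) + 0.13(553) = 736.5700
T̂_A − T̂_B = -49.4500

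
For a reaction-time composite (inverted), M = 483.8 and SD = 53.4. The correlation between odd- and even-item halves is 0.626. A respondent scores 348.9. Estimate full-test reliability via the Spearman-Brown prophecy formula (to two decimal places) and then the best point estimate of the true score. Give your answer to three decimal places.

379.927

Spearman-Brown: ρ = 2r/(1 + r) = 2(0.626)/(1 + 0.626) = 1.2520/1.626 = 0.7700 → 0.77
T̂ = ρX + (1 − ρ)μ
  = 0.77 × 348.9 + 0.23 × 483.8
  = 268.653 + 111.274
  = 379.9270
  ≈ 379.927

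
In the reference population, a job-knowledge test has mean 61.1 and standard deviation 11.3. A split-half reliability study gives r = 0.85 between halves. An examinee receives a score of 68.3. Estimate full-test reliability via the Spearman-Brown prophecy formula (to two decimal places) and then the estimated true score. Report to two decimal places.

67.72

Spearman-Brown: ρ = 2r/(1 + r) = 2(0.85)/(1 + 0.85) = 1.700/1.85 = 0.9189 → 0.92
T̂ = 0.92(68.3) + 0.08(61.1) = 62.836 + 4.888 = 67.724 → 67.72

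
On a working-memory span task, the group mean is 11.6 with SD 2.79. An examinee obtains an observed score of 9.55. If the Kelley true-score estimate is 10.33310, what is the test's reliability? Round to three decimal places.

T̂ = ρX + (1 − ρ)μ  ⇒  T̂ − μ = ρ(X − μ)
ρ = (T̂ − μ)/(X − μ) = (10.33310 − 11.6) / (9.55 − 11.6) = -1.26690 / -2.05 = 0.61800

0.618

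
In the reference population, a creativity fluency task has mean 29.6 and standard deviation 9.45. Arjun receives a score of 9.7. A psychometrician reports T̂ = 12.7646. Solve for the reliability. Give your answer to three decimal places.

T̂ = ρX + (1 − ρ)μ  ⇒  T̂ − μ = ρ(X − μ)
ρ = (T̂ − μ)/(X − μ) = (12.7646 − 29.6) / (9.7 − 29.6) = -16.8354 / -19.9 = 0.84600

0.846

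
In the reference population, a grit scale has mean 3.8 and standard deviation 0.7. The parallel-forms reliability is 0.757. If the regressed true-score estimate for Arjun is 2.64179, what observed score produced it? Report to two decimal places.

T̂ = ρX + (1 − ρ)μ  ⇒  X = (T̂ − (1 − ρ)μ) / ρ
X = (2.64179 − 0.243 × 3.8) / 0.757 = (2.64179 − 0.9234) / 0.757 = 1.71839 / 0.757 = 2.2700

2.27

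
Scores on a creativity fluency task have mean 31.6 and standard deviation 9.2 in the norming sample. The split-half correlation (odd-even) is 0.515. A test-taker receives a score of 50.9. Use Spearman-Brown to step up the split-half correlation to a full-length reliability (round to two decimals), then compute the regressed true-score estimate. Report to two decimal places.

44.72

Spearman-Brown: ρ = 2r/(1 + r) = 2(0.515)/(1 + 0.515) = 1.0300/1.515 = 0.6799 → 0.68
Regress the observed score toward the mean by the unreliability: T̂ = 0.68·50.9 + 0.32·31.6 = 34.612 + 10.112 = 44.724.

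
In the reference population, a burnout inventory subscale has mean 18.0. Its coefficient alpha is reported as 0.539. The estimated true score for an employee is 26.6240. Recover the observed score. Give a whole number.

34

T̂ = ρX + (1 − ρ)μ  ⇒  X = (T̂ − (1 − ρ)μ) / ρ
X = (26.6240 − 0.461 × 18.0) / 0.539 = (26.6240 − 8.2980) / 0.539 = 18.3260 / 0.539 = 34.00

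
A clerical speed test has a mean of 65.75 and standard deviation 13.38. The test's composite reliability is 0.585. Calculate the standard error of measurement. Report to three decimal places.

SEM = SD · √(1 − ρ) = 13.38 × √0.415 = 13.38 × 0.6442 = 8.6195

8.619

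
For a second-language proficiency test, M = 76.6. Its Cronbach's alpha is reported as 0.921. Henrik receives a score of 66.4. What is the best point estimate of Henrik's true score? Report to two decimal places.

Kelley's formula gives T̂ = 0.921·66.4 + 0.079·76.6 = 61.1544 + 6.0514 = 67.206.

67.21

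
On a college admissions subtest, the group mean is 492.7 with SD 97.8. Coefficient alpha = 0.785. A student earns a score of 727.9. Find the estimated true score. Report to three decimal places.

677.332

Weight the observed score by reliability and the mean by (1 − reliability): T̂ = 0.785·727.9 + 0.215·492.7 = 571.4015 + 105.9305 = 677.3320.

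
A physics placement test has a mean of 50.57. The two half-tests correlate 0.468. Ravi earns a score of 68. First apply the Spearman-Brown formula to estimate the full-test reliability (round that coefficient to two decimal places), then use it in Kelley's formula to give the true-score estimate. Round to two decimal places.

Spearman-Brown: ρ = 2r/(1 + r) = 2(0.468)/(1 + 0.468) = 0.9360/1.468 = 0.6376 → 0.64
Kelley's formula gives T̂ = 0.64·68 + 0.36·50.57 = 43.52 + 18.2052 = 61.725.

61.73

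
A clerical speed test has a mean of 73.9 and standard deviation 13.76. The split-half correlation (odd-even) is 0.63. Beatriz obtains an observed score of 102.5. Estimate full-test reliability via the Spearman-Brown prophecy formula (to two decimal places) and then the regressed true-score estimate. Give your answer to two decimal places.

Spearman-Brown: ρ = 2r/(1 + r) = 2(0.63)/(1 + 0.63) = 1.260/1.63 = 0.7730 → 0.77
T̂ = ρX + (1 − ρ)μ
  = 0.77 × 102.5 + 0.23 × 73.9
  = 78.925 + 16.997
  = 95.922
  ≈ 95.92

95.92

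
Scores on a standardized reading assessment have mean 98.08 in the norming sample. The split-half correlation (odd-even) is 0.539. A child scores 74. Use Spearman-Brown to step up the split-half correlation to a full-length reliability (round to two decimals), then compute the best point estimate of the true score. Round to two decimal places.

81.22

Spearman-Brown: ρ = 2r/(1 + r) = 2(0.539)/(1 + 0.539) = 1.0780/1.539 = 0.7005 → 0.70
T̂ = ρX + (1 − ρ)μ
  = 0.70 × 74 + 0.30 × 98.08
  = 51.80 + 29.4240
  = 81.224
  ≈ 81.22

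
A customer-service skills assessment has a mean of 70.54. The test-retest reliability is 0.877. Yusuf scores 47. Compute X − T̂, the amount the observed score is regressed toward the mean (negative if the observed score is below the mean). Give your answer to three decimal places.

Kelley's formula gives T̂ = 0.877·47 + 0.123·70.54 = 41.219 + 8.67642 = 49.89542.
X − T̂ = 47 − 49.8954 = -2.8954 → -2.895

-2.895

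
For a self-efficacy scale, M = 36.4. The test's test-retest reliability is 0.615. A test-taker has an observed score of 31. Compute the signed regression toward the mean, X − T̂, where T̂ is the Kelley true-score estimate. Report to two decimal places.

-2.08

T̂ = 0.615(31) + 0.385(36.4) = 19.065 + 14.0140 = 33.0790 → 33.079
X − T̂ = 31 − 33.079 = -2.079 → -2.08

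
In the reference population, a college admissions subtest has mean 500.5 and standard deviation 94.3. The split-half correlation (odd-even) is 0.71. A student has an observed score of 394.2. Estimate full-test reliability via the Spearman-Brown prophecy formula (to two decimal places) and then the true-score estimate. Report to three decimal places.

412.271

Spearman-Brown: ρ = 2r/(1 + r) = 2(0.71)/(1 + 0.71) = 1.420/1.71 = 0.8304 → 0.83
T̂ = ρX + (1 − ρ)μ
  = 0.83 × 394.2 + 0.17 × 500.5
  = 327.186 + 85.085
  = 412.2710
  ≈ 412.271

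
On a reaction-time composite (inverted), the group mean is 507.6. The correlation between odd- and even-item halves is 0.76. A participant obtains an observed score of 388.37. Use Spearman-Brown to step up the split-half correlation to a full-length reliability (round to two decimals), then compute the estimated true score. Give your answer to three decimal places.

Spearman-Brown: ρ = 2r/(1 + r) = 2(0.76)/(1 + 0.76) = 1.520/1.76 = 0.8636 → 0.86
T̂ = 0.86(388.37) + 0.14(507.6) = 333.9982 + 71.064 = 405.0622 → 405.062

405.062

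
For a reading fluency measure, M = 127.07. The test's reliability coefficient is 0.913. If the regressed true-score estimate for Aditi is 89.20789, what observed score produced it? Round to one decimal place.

T̂ = ρX + (1 − ρ)μ  ⇒  X = (T̂ − (1 − ρ)μ) / ρ
X = (89.20789 − 0.087 × 127.07) / 0.913 = (89.20789 − 11.05509) / 0.913 = 78.15280 / 0.913 = 85.600

85.6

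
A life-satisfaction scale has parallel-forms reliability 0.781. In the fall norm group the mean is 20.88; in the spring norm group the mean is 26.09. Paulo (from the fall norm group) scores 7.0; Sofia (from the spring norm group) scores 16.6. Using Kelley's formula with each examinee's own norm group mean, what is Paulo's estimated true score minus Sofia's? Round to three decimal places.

T̂_Paulo = 0.781(7.0) + 0.219(20.88) = 10.03972
T̂_Sofia = 0.781(16.6) + 0.219(26.09) = 18.67831
Difference = 10.03972 − 18.67831 = -8.63859

-8.639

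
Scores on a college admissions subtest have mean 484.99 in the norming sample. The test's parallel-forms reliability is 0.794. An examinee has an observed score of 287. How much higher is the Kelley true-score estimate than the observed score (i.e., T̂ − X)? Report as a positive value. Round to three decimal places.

40.786

Regress the observed score toward the mean by the unreliability: T̂ = 0.794·287 + 0.206·484.99 = 227.878 + 99.90794 = 327.78594.
T̂ − X = 327.7859 − 287 = 40.7859 → 40.786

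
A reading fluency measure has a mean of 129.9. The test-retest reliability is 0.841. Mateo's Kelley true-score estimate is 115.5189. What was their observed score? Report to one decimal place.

112.8

T̂ = ρX + (1 − ρ)μ  ⇒  X = (T̂ − (1 − ρ)μ) / ρ
X = (115.5189 − 0.159 × 129.9) / 0.841 = (115.5189 − 20.6541) / 0.841 = 94.8648 / 0.841 = 112.800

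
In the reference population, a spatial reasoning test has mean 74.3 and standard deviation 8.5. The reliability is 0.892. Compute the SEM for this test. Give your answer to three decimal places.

2.793

SEM = SD · √(1 − ρ) = 8.5 × √0.108 = 8.5 × 0.3286 = 2.7934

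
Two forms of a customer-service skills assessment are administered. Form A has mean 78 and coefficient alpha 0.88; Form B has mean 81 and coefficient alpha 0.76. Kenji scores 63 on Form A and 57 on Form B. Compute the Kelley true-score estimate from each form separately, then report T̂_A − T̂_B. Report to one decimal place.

2.0

T̂_A = 0.88(63) + 0.12(78) = 64.800
T̂_B = 0.76(57) + 0.24(81) = 62.760
T̂_A − T̂_B = 2.040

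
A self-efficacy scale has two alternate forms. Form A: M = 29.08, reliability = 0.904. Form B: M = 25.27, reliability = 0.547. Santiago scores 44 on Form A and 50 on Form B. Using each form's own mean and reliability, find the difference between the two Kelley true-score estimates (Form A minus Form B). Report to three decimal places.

T̂_A = 0.904(44) + 0.096(29.08) = 42.56768
T̂_B = 0.547(50) + 0.453(25.27) = 38.79731
T̂_A − T̂_B = 3.77037

3.770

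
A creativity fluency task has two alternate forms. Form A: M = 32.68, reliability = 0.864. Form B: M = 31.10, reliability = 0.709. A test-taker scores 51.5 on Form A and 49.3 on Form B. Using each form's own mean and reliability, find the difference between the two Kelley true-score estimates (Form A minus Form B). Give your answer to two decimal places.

4.94

T̂_A = 0.864(51.5) + 0.136(32.68) = 48.9405
T̂_B = 0.709(49.3) + 0.291(31.10) = 44.0038
T̂_A − T̂_B = 4.9367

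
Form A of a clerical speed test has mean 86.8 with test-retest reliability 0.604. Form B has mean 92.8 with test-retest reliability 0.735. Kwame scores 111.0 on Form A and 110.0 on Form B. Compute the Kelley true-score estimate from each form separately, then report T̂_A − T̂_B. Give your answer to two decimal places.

T̂_A = 0.604(111.0) + 0.396(86.8) = 101.4168
T̂_B = 0.735(110.0) + 0.265(92.8) = 105.4420
T̂_A − T̂_B = -4.0252

-4.03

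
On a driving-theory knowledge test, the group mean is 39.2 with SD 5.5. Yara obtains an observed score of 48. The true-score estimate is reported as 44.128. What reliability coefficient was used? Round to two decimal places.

T̂ = ρX + (1 − ρ)μ  ⇒  T̂ − μ = ρ(X − μ)
ρ = (T̂ − μ)/(X − μ) = (44.128 − 39.2) / (48 − 39.2) = 4.928 / 8.8 = 0.5600

0.56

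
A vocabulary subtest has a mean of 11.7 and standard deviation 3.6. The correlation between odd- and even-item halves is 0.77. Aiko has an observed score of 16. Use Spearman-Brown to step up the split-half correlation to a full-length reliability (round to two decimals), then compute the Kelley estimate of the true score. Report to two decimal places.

Spearman-Brown: ρ = 2r/(1 + r) = 2(0.77)/(1 + 0.77) = 1.540/1.77 = 0.8701 → 0.87
T̂ = 0.87(16) + 0.13(11.7) = 13.92 + 1.521 = 15.441 → 15.44

15.44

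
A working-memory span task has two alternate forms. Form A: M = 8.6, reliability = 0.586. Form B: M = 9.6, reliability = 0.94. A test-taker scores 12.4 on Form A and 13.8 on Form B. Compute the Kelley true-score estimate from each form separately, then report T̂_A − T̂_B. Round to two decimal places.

-2.72

T̂_A = 0.586(12.4) + 0.414(8.6) = 10.8268
T̂_B = 0.94(13.8) + 0.06(9.6) = 13.5480
T̂_A − T̂_B = -2.7212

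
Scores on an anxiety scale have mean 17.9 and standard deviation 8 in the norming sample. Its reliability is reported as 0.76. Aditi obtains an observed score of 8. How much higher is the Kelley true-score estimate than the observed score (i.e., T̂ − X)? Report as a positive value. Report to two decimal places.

T̂ = ρX + (1 − ρ)μ
  = 0.76 × 8 + 0.24 × 17.9
  = 6.08 + 4.296
  = 10.3760
  ≈ 10.376
T̂ − X = 10.376 − 8 = 2.376 → 2.38

2.38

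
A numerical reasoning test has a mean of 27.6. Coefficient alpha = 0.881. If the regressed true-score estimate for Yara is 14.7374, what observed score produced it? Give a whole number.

T̂ = ρX + (1 − ρ)μ  ⇒  X = (T̂ − (1 − ρ)μ) / ρ
X = (14.7374 − 0.119 × 27.6) / 0.881 = (14.7374 − 3.2844) / 0.881 = 11.4530 / 0.881 = 13.00

13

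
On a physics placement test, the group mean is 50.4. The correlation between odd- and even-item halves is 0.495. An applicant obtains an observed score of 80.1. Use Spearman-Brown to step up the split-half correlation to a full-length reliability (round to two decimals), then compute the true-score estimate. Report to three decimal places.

70.002

Spearman-Brown: ρ = 2r/(1 + r) = 2(0.495)/(1 + 0.495) = 0.9900/1.495 = 0.6622 → 0.66
T̂ = ρX + (1 − ρ)μ
  = 0.66 × 80.1 + 0.34 × 50.4
  = 52.866 + 17.136
  = 70.0020
  ≈ 70.002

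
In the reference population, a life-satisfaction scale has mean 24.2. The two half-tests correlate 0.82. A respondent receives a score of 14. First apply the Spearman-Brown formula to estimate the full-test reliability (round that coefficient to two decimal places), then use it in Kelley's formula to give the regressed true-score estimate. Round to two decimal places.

15.02

Spearman-Brown: ρ = 2r/(1 + r) = 2(0.82)/(1 + 0.82) = 1.640/1.82 = 0.9011 → 0.90
Regress the observed score toward the mean by the unreliability: T̂ = 0.90·14 + 0.10·24.2 = 12.60 + 2.420 = 15.020.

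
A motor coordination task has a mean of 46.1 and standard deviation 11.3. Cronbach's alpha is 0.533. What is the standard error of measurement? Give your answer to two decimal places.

SEM = SD · √(1 − ρ) = 11.3 × √0.467 = 11.3 × 0.6834 = 7.722

7.72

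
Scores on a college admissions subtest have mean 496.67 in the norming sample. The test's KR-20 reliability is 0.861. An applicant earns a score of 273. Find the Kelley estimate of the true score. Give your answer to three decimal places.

Weight the observed score by reliability and the mean by (1 − reliability): T̂ = 0.861·273 + 0.139·496.67 = 235.053 + 69.03713 = 304.0901.

304.090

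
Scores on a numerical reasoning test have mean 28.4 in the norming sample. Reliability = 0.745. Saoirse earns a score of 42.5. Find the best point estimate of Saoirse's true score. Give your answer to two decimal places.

38.90

T̂ = 0.745(42.5) + 0.255(28.4) = 31.6625 + 7.2420 = 38.904 → 38.90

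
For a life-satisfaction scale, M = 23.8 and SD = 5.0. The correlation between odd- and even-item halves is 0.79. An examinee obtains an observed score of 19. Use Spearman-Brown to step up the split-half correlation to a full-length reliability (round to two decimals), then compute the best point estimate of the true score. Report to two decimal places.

19.58

Spearman-Brown: ρ = 2r/(1 + r) = 2(0.79)/(1 + 0.79) = 1.580/1.79 = 0.8827 → 0.88
Kelley's formula gives T̂ = 0.88·19 + 0.12·23.8 = 16.72 + 2.856 = 19.576.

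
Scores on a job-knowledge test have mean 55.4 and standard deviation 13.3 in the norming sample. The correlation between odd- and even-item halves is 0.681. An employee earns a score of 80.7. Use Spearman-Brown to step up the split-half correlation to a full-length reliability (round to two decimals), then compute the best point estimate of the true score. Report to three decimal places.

75.893

Spearman-Brown: ρ = 2r/(1 + r) = 2(0.681)/(1 + 0.681) = 1.3620/1.681 = 0.8102 → 0.81
Regress the observed score toward the mean by the unreliability: T̂ = 0.81·80.7 + 0.19·55.4 = 65.367 + 10.526 = 75.8930.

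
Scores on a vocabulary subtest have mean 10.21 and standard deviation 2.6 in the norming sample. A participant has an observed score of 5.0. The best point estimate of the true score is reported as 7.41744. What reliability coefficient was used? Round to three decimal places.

0.536

T̂ = ρX + (1 − ρ)μ  ⇒  T̂ − μ = ρ(X − μ)
ρ = (T̂ − μ)/(X − μ) = (7.41744 − 10.21) / (5.0 − 10.21) = -2.79256 / -5.21 = 0.53600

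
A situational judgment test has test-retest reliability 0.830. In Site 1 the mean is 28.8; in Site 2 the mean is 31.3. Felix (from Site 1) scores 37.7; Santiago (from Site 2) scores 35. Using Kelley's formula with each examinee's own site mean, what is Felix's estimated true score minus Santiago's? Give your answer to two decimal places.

1.82

T̂_Felix = 0.830(37.7) + 0.170(28.8) = 36.1870
T̂_Santiago = 0.830(35) + 0.170(31.3) = 34.3710
Difference = 36.1870 − 34.3710 = 1.8160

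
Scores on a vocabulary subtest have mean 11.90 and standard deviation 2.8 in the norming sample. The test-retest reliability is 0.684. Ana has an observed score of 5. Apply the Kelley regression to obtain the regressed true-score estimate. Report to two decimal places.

Weight the observed score by reliability and the mean by (1 − reliability): T̂ = 0.684·5 + 0.316·11.90 = 3.420 + 3.76040 = 7.180.

7.18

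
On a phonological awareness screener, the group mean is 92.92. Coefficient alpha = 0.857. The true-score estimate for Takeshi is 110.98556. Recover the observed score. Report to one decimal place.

114.0

T̂ = ρX + (1 − ρ)μ  ⇒  X = (T̂ − (1 − ρ)μ) / ρ
X = (110.98556 − 0.143 × 92.92) / 0.857 = (110.98556 − 13.28756) / 0.857 = 97.69800 / 0.857 = 114.000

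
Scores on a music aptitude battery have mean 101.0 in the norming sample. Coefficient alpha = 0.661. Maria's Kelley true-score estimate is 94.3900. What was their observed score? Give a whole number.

91

T̂ = ρX + (1 − ρ)μ  ⇒  X = (T̂ − (1 − ρ)μ) / ρ
X = (94.3900 − 0.339 × 101.0) / 0.661 = (94.3900 − 34.2390) / 0.661 = 60.1510 / 0.661 = 91.00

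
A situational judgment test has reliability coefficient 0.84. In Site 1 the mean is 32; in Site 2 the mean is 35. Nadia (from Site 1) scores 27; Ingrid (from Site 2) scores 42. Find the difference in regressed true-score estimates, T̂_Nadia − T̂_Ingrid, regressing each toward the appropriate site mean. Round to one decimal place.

-13.1

T̂_Nadia = 0.84(27) + 0.16(32) = 27.800
T̂_Ingrid = 0.84(42) + 0.16(35) = 40.880
Difference = 27.800 − 40.880 = -13.080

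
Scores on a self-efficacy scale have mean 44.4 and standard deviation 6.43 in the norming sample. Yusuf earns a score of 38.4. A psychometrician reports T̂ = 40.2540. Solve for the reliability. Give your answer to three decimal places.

T̂ = ρX + (1 − ρ)μ  ⇒  T̂ − μ = ρ(X − μ)
ρ = (T̂ − μ)/(X − μ) = (40.2540 − 44.4) / (38.4 − 44.4) = -4.1460 / -6.0 = 0.69100

0.691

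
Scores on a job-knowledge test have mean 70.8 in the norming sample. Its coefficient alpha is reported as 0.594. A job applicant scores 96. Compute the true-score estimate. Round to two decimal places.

85.77

T̂ = ρX + (1 − ρ)μ
  = 0.594 × 96 + 0.406 × 70.8
  = 57.024 + 28.7448
  = 85.769
  ≈ 85.77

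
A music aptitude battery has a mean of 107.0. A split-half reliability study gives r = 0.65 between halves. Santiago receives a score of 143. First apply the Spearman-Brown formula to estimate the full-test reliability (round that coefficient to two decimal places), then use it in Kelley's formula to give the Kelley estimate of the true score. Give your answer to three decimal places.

135.440

Spearman-Brown: ρ = 2r/(1 + r) = 2(0.65)/(1 + 0.65) = 1.300/1.65 = 0.7879 → 0.79
Regress the observed score toward the mean by the unreliability: T̂ = 0.79·143 + 0.21·107.0 = 112.97 + 22.470 = 135.4400.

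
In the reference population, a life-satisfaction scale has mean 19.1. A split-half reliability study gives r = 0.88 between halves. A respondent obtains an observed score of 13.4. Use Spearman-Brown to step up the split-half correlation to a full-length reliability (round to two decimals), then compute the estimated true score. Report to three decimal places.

13.742

Spearman-Brown: ρ = 2r/(1 + r) = 2(0.88)/(1 + 0.88) = 1.760/1.88 = 0.9362 → 0.94
Regress the observed score toward the mean by the unreliability: T̂ = 0.94·13.4 + 0.06·19.1 = 12.596 + 1.146 = 13.7420.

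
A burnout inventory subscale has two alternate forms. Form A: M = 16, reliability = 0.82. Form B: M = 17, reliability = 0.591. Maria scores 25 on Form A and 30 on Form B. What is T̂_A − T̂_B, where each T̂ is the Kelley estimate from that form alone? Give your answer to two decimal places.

T̂_A = 0.82(25) + 0.18(16) = 23.3800
T̂_B = 0.591(30) + 0.409(17) = 24.6830
T̂_A − T̂_B = -1.3030

-1.30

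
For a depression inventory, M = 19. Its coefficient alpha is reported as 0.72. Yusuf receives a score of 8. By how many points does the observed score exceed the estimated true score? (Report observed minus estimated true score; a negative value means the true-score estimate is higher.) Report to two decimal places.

T̂ = ρX + (1 − ρ)μ
  = 0.72 × 8 + 0.28 × 19
  = 5.76 + 5.32
  = 11.0800
  ≈ 11.080
X − T̂ = 8 − 11.080 = -3.080 → -3.08

-3.08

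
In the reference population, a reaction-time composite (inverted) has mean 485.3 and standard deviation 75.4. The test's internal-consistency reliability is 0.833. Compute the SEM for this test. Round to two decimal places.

30.81

SEM = SD · √(1 − ρ) = 75.4 × √0.167 = 75.4 × 0.4087 = 30.813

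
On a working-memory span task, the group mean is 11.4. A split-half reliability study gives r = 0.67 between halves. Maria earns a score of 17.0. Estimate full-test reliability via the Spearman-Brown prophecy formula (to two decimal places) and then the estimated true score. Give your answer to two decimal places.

Spearman-Brown: ρ = 2r/(1 + r) = 2(0.67)/(1 + 0.67) = 1.340/1.67 = 0.8024 → 0.80
T̂ = 0.80(17.0) + 0.20(11.4) = 13.600 + 2.280 = 15.880 → 15.88

15.88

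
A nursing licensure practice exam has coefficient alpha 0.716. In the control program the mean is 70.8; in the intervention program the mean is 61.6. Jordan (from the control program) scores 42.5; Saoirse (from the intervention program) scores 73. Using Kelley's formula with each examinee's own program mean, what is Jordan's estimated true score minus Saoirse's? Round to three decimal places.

T̂_Jordan = 0.716(42.5) + 0.284(70.8) = 50.53720
T̂_Saoirse = 0.716(73) + 0.284(61.6) = 69.76240
Difference = 50.53720 − 69.76240 = -19.22520

-19.225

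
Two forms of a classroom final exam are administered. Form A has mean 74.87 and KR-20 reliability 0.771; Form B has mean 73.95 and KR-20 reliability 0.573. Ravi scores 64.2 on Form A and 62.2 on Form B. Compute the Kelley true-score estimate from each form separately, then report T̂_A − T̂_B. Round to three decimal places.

T̂_A = 0.771(64.2) + 0.229(74.87) = 66.64343
T̂_B = 0.573(62.2) + 0.427(73.95) = 67.21725
T̂_A − T̂_B = -0.57382

-0.574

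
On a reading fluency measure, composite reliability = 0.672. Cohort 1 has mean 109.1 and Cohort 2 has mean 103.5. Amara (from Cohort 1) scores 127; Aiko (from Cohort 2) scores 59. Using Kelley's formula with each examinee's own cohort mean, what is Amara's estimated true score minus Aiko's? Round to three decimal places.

47.533

T̂_Amara = 0.672(127) + 0.328(109.1) = 121.12880
T̂_Aiko = 0.672(59) + 0.328(103.5) = 73.59600
Difference = 121.12880 − 73.59600 = 47.53280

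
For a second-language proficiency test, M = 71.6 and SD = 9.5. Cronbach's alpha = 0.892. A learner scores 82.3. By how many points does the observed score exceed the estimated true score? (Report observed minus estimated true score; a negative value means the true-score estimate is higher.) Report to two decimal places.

1.16

T̂ = 0.892(82.3) + 0.108(71.6) = 73.4116 + 7.7328 = 81.1444 → 81.144
X − T̂ = 82.3 − 81.144 = 1.156 → 1.16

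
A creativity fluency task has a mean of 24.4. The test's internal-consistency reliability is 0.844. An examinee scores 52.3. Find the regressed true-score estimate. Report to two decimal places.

Weight the observed score by reliability and the mean by (1 − reliability): T̂ = 0.844·52.3 + 0.156·24.4 = 44.1412 + 3.8064 = 47.948.

47.95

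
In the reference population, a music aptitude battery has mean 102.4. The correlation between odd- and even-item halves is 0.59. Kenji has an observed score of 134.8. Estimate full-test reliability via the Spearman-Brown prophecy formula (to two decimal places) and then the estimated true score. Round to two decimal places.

Spearman-Brown: ρ = 2r/(1 + r) = 2(0.59)/(1 + 0.59) = 1.180/1.59 = 0.7421 → 0.74
T̂ = ρX + (1 − ρ)μ
  = 0.74 × 134.8 + 0.26 × 102.4
  = 99.752 + 26.624
  = 126.376
  ≈ 126.38

126.38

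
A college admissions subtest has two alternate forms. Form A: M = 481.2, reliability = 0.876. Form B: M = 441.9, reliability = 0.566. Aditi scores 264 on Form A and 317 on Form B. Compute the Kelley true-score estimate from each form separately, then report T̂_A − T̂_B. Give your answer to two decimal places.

-80.27

T̂_A = 0.876(264) + 0.124(481.2) = 290.9328
T̂_B = 0.566(317) + 0.434(441.9) = 371.2066
T̂_A − T̂_B = -80.2738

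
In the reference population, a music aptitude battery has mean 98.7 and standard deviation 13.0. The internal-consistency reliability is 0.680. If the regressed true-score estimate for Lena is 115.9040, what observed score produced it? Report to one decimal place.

124.0

T̂ = ρX + (1 − ρ)μ  ⇒  X = (T̂ − (1 − ρ)μ) / ρ
X = (115.9040 − 0.320 × 98.7) / 0.680 = (115.9040 − 31.5840) / 0.680 = 84.3200 / 0.680 = 124.000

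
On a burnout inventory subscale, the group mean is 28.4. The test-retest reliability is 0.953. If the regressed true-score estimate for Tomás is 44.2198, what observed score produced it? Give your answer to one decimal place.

45.0

T̂ = ρX + (1 − ρ)μ  ⇒  X = (T̂ − (1 − ρ)μ) / ρ
X = (44.2198 − 0.047 × 28.4) / 0.953 = (44.2198 − 1.3348) / 0.953 = 42.8850 / 0.953 = 45.000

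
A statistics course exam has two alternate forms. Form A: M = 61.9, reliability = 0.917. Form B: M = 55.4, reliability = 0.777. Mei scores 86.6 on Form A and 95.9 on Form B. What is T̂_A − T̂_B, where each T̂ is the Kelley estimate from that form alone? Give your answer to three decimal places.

-2.319

T̂_A = 0.917(86.6) + 0.083(61.9) = 84.54990
T̂_B = 0.777(95.9) + 0.223(55.4) = 86.86850
T̂_A − T̂_B = -2.31860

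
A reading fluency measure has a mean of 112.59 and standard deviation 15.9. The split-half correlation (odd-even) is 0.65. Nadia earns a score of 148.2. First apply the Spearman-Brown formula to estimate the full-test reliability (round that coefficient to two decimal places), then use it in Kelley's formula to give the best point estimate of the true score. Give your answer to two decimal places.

140.72

Spearman-Brown: ρ = 2r/(1 + r) = 2(0.65)/(1 + 0.65) = 1.300/1.65 = 0.7879 → 0.79
T̂ = 0.79(148.2) + 0.21(112.59) = 117.078 + 23.6439 = 140.722 → 140.72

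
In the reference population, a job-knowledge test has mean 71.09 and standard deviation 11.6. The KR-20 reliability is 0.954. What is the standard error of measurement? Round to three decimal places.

2.488

SEM = SD · √(1 − ρ) = 11.6 × √0.046 = 11.6 × 0.2145 = 2.4879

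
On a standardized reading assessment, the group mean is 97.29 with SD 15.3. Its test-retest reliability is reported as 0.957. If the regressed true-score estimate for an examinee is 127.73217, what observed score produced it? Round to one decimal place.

129.1

T̂ = ρX + (1 − ρ)μ  ⇒  X = (T̂ − (1 − ρ)μ) / ρ
X = (127.73217 − 0.043 × 97.29) / 0.957 = (127.73217 − 4.18347) / 0.957 = 123.54870 / 0.957 = 129.100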